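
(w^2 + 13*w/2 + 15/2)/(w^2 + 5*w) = (w + 3/2)/w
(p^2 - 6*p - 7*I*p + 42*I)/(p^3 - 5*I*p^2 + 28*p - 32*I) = (p^2 - 6*p - 7*I*p + 42*I)/(p^3 - 5*I*p^2 + 28*p - 32*I)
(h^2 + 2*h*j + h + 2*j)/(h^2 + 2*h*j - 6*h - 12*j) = (h + 1)/(h - 6)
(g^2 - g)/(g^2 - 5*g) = (g - 1)/(g - 5)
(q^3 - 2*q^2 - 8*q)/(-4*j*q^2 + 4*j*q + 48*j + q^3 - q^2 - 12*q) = q*(q + 2)/(-4*j*q - 12*j + q^2 + 3*q)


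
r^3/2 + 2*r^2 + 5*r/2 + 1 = (r/2 + 1)*(r + 1)^2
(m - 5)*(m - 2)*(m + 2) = m^3 - 5*m^2 - 4*m + 20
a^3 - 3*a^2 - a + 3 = (a - 3)*(a - 1)*(a + 1)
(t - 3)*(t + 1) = t^2 - 2*t - 3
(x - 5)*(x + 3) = x^2 - 2*x - 15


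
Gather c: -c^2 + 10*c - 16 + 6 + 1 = -c^2 + 10*c - 9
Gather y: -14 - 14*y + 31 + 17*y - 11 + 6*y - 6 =9*y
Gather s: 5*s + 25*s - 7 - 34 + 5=30*s - 36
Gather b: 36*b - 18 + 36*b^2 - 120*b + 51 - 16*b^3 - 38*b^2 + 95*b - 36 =-16*b^3 - 2*b^2 + 11*b - 3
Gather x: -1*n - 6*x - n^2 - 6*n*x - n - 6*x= -n^2 - 2*n + x*(-6*n - 12)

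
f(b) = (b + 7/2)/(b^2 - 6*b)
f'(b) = (6 - 2*b)*(b + 7/2)/(b^2 - 6*b)^2 + 1/(b^2 - 6*b) = (-b^2 - 7*b + 21)/(b^2*(b^2 - 12*b + 36))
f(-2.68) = 0.04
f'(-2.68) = 0.06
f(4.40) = -1.12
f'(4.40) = -0.59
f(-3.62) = -0.00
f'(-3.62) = 0.03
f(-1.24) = 0.25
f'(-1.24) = 0.35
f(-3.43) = 0.00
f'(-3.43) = 0.03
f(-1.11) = 0.30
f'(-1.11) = 0.44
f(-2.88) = 0.02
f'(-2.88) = 0.05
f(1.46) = -0.75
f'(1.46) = 0.20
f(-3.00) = 0.02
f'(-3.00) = 0.05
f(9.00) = 0.46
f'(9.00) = -0.17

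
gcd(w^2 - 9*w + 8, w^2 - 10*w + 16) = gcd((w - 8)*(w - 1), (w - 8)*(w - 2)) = w - 8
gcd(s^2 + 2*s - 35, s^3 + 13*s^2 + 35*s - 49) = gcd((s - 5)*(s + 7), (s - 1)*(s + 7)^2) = s + 7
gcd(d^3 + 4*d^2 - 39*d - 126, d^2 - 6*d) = d - 6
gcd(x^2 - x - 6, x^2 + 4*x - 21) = x - 3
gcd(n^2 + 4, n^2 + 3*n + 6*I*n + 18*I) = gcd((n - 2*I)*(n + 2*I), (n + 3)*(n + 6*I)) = 1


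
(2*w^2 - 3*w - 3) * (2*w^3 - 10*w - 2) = 4*w^5 - 6*w^4 - 26*w^3 + 26*w^2 + 36*w + 6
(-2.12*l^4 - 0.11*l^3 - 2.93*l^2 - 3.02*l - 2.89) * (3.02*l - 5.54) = -6.4024*l^5 + 11.4126*l^4 - 8.2392*l^3 + 7.1118*l^2 + 8.003*l + 16.0106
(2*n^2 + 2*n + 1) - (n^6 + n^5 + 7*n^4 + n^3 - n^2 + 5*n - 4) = -n^6 - n^5 - 7*n^4 - n^3 + 3*n^2 - 3*n + 5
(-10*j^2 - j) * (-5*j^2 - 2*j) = 50*j^4 + 25*j^3 + 2*j^2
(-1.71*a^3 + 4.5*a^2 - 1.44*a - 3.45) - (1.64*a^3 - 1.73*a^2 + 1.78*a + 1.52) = -3.35*a^3 + 6.23*a^2 - 3.22*a - 4.97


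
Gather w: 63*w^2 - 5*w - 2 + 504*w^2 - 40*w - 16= 567*w^2 - 45*w - 18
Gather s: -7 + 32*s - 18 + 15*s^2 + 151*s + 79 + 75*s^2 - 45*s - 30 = 90*s^2 + 138*s + 24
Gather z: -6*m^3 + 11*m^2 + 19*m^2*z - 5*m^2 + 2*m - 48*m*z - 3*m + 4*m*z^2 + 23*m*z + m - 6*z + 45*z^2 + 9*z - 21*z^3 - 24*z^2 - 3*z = -6*m^3 + 6*m^2 - 21*z^3 + z^2*(4*m + 21) + z*(19*m^2 - 25*m)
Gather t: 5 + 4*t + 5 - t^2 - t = -t^2 + 3*t + 10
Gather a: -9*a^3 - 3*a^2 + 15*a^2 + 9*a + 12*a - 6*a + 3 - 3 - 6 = -9*a^3 + 12*a^2 + 15*a - 6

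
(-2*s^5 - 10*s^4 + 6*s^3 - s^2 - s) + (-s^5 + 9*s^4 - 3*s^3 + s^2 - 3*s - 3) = -3*s^5 - s^4 + 3*s^3 - 4*s - 3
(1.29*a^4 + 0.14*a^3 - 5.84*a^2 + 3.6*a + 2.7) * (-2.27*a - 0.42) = -2.9283*a^5 - 0.8596*a^4 + 13.198*a^3 - 5.7192*a^2 - 7.641*a - 1.134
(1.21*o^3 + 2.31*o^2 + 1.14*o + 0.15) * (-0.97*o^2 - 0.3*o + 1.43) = -1.1737*o^5 - 2.6037*o^4 - 0.0684999999999999*o^3 + 2.8158*o^2 + 1.5852*o + 0.2145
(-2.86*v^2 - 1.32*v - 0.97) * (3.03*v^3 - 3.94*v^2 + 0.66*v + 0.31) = -8.6658*v^5 + 7.2688*v^4 + 0.3741*v^3 + 2.064*v^2 - 1.0494*v - 0.3007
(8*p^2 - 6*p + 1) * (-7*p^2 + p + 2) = -56*p^4 + 50*p^3 + 3*p^2 - 11*p + 2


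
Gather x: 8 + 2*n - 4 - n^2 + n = -n^2 + 3*n + 4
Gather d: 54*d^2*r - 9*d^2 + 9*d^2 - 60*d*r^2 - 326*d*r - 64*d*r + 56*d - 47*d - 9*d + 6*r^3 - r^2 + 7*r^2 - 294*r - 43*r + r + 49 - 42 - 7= 54*d^2*r + d*(-60*r^2 - 390*r) + 6*r^3 + 6*r^2 - 336*r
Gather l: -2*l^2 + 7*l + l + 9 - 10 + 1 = -2*l^2 + 8*l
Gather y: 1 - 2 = -1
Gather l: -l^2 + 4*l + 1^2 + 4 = -l^2 + 4*l + 5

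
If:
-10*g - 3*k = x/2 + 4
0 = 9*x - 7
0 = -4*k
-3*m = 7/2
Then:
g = -79/180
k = 0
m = -7/6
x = 7/9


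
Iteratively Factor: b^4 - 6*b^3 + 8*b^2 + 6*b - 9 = (b - 1)*(b^3 - 5*b^2 + 3*b + 9) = (b - 1)*(b + 1)*(b^2 - 6*b + 9) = (b - 3)*(b - 1)*(b + 1)*(b - 3)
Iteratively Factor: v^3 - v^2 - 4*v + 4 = (v - 2)*(v^2 + v - 2) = (v - 2)*(v + 2)*(v - 1)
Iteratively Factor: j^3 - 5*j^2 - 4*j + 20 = (j + 2)*(j^2 - 7*j + 10) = (j - 5)*(j + 2)*(j - 2)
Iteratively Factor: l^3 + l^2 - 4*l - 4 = (l + 1)*(l^2 - 4) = (l - 2)*(l + 1)*(l + 2)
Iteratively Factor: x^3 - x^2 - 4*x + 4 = (x - 2)*(x^2 + x - 2) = (x - 2)*(x - 1)*(x + 2)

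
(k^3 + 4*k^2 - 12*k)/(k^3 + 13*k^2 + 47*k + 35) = k*(k^2 + 4*k - 12)/(k^3 + 13*k^2 + 47*k + 35)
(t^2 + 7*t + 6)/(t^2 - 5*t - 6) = (t + 6)/(t - 6)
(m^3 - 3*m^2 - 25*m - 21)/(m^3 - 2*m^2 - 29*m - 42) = (m + 1)/(m + 2)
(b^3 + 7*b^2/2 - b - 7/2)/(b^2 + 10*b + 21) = (b^3 + 7*b^2/2 - b - 7/2)/(b^2 + 10*b + 21)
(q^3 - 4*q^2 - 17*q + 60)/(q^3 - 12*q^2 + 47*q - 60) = (q + 4)/(q - 4)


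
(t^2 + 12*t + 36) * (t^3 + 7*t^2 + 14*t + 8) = t^5 + 19*t^4 + 134*t^3 + 428*t^2 + 600*t + 288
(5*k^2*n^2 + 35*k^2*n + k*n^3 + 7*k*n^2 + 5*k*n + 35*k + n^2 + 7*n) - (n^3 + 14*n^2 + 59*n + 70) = 5*k^2*n^2 + 35*k^2*n + k*n^3 + 7*k*n^2 + 5*k*n + 35*k - n^3 - 13*n^2 - 52*n - 70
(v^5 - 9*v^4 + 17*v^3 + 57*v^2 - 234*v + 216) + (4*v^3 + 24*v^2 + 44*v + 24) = v^5 - 9*v^4 + 21*v^3 + 81*v^2 - 190*v + 240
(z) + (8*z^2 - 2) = 8*z^2 + z - 2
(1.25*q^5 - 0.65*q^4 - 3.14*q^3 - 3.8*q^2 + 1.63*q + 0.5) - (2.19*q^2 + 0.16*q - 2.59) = 1.25*q^5 - 0.65*q^4 - 3.14*q^3 - 5.99*q^2 + 1.47*q + 3.09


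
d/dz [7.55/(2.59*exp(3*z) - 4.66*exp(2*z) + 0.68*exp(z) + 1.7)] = (-58.6635*exp(2*z) + 70.366*exp(z) - 5.134)*exp(z)/(2.59*exp(3*z) - 4.66*exp(2*z) + 0.68*exp(z) + 1.7)^2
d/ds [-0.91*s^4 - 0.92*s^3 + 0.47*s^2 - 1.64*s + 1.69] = -3.64*s^3 - 2.76*s^2 + 0.94*s - 1.64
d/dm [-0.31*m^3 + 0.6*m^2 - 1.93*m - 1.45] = -0.93*m^2 + 1.2*m - 1.93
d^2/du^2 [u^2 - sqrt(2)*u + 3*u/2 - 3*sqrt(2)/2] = 2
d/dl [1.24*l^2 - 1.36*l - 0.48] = 2.48*l - 1.36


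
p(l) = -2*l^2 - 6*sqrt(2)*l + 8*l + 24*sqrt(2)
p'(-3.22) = 12.39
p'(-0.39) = 1.07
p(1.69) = 27.41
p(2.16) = 23.56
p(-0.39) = 33.83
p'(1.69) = -7.25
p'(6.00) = -24.49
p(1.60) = 28.04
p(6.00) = -40.97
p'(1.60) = -6.89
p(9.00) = -132.43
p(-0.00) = 33.94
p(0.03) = 33.92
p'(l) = -4*l - 6*sqrt(2) + 8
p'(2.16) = -9.13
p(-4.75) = -8.88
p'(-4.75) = 18.51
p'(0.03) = -0.61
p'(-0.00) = -0.49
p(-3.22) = 14.77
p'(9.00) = -36.49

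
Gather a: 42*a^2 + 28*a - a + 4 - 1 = 42*a^2 + 27*a + 3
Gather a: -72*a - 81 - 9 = -72*a - 90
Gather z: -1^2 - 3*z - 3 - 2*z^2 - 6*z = -2*z^2 - 9*z - 4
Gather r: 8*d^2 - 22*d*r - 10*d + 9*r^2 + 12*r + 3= 8*d^2 - 10*d + 9*r^2 + r*(12 - 22*d) + 3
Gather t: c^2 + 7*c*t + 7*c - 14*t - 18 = c^2 + 7*c + t*(7*c - 14) - 18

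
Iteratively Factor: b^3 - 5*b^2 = (b)*(b^2 - 5*b) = b^2*(b - 5)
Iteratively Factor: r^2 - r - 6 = (r - 3)*(r + 2)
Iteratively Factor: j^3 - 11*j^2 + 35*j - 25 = (j - 1)*(j^2 - 10*j + 25) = (j - 5)*(j - 1)*(j - 5)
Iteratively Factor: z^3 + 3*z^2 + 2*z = (z + 2)*(z^2 + z) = (z + 1)*(z + 2)*(z)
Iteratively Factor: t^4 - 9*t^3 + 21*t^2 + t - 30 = (t - 3)*(t^3 - 6*t^2 + 3*t + 10) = (t - 5)*(t - 3)*(t^2 - t - 2) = (t - 5)*(t - 3)*(t - 2)*(t + 1)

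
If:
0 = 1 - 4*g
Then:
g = 1/4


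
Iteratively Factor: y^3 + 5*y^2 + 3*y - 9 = (y - 1)*(y^2 + 6*y + 9) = (y - 1)*(y + 3)*(y + 3)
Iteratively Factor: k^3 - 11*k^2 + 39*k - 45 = (k - 5)*(k^2 - 6*k + 9) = (k - 5)*(k - 3)*(k - 3)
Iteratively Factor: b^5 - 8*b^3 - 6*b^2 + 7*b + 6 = (b - 3)*(b^4 + 3*b^3 + b^2 - 3*b - 2) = (b - 3)*(b + 1)*(b^3 + 2*b^2 - b - 2) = (b - 3)*(b + 1)*(b + 2)*(b^2 - 1) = (b - 3)*(b - 1)*(b + 1)*(b + 2)*(b + 1)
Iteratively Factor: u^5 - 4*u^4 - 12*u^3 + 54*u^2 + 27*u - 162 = (u - 3)*(u^4 - u^3 - 15*u^2 + 9*u + 54) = (u - 3)*(u + 3)*(u^3 - 4*u^2 - 3*u + 18) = (u - 3)*(u + 2)*(u + 3)*(u^2 - 6*u + 9) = (u - 3)^2*(u + 2)*(u + 3)*(u - 3)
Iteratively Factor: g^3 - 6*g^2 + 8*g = (g)*(g^2 - 6*g + 8) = g*(g - 2)*(g - 4)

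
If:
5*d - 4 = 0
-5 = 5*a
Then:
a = -1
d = 4/5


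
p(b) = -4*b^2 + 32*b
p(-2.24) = -91.75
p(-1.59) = -60.99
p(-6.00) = -336.00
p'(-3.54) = 60.32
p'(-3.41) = 59.28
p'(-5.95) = 79.60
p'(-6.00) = 80.00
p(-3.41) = -155.63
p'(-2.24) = 49.92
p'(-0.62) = 36.96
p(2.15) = 50.31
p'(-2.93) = 55.44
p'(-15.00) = 152.00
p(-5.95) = -332.01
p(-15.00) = -1380.00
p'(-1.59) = 44.72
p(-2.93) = -128.10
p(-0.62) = -21.38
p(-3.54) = -163.41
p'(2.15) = 14.80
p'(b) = 32 - 8*b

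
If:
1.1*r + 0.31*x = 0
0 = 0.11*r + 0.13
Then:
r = -1.18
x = 4.19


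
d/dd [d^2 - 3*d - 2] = 2*d - 3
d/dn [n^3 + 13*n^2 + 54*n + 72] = 3*n^2 + 26*n + 54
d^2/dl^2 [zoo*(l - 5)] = 0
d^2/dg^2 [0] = 0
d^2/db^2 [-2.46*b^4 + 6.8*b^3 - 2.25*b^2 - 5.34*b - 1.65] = -29.52*b^2 + 40.8*b - 4.5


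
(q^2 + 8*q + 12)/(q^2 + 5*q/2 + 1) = 2*(q + 6)/(2*q + 1)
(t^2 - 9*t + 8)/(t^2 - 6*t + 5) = (t - 8)/(t - 5)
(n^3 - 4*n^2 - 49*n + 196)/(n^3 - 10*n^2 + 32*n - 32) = (n^2 - 49)/(n^2 - 6*n + 8)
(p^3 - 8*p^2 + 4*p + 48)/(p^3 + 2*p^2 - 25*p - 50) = (p^2 - 10*p + 24)/(p^2 - 25)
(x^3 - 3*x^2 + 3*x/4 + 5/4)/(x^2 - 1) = (x^2 - 2*x - 5/4)/(x + 1)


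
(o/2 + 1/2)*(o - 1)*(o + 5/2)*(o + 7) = o^4/2 + 19*o^3/4 + 33*o^2/4 - 19*o/4 - 35/4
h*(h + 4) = h^2 + 4*h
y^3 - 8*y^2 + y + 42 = (y - 7)*(y - 3)*(y + 2)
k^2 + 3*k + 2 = (k + 1)*(k + 2)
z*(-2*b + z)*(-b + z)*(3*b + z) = 6*b^3*z - 7*b^2*z^2 + z^4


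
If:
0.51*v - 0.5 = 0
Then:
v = 0.98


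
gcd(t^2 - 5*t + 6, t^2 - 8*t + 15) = t - 3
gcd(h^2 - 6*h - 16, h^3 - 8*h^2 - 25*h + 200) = h - 8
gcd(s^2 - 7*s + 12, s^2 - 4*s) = s - 4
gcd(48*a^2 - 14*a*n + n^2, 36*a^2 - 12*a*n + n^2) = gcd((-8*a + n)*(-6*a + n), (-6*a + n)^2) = 6*a - n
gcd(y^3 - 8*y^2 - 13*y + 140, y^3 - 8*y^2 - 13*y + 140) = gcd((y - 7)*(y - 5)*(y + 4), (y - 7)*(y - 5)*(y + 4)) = y^3 - 8*y^2 - 13*y + 140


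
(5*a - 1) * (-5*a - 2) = -25*a^2 - 5*a + 2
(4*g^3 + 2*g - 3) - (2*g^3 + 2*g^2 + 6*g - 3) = 2*g^3 - 2*g^2 - 4*g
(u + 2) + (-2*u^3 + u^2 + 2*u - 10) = -2*u^3 + u^2 + 3*u - 8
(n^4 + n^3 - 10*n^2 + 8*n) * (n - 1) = n^5 - 11*n^3 + 18*n^2 - 8*n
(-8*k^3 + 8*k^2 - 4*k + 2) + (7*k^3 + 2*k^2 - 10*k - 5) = -k^3 + 10*k^2 - 14*k - 3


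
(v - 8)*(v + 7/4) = v^2 - 25*v/4 - 14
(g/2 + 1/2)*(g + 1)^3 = g^4/2 + 2*g^3 + 3*g^2 + 2*g + 1/2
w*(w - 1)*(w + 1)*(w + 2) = w^4 + 2*w^3 - w^2 - 2*w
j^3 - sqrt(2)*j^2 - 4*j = j*(j - 2*sqrt(2))*(j + sqrt(2))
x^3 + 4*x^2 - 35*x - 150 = (x - 6)*(x + 5)^2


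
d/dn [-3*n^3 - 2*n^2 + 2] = n*(-9*n - 4)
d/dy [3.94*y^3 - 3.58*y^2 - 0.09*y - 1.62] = 11.82*y^2 - 7.16*y - 0.09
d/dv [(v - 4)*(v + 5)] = 2*v + 1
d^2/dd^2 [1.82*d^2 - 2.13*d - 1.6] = 3.64000000000000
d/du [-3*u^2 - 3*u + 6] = -6*u - 3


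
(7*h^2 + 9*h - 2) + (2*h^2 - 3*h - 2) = 9*h^2 + 6*h - 4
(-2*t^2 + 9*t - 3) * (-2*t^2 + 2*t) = 4*t^4 - 22*t^3 + 24*t^2 - 6*t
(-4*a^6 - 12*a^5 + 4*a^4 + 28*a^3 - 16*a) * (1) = -4*a^6 - 12*a^5 + 4*a^4 + 28*a^3 - 16*a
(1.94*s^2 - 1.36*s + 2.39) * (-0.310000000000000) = -0.6014*s^2 + 0.4216*s - 0.7409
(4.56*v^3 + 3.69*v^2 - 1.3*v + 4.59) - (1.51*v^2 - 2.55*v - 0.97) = 4.56*v^3 + 2.18*v^2 + 1.25*v + 5.56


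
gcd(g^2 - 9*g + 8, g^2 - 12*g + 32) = g - 8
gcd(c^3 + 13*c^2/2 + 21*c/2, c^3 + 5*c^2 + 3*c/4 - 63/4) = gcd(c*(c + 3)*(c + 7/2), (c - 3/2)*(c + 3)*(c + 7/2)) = c^2 + 13*c/2 + 21/2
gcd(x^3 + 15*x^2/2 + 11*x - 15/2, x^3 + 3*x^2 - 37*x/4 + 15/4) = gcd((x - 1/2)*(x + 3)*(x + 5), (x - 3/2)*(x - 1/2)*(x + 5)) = x^2 + 9*x/2 - 5/2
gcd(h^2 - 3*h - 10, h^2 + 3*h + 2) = h + 2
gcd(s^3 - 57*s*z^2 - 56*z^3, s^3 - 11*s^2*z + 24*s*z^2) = -s + 8*z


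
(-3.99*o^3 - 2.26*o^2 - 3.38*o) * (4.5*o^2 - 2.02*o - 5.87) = -17.955*o^5 - 2.1102*o^4 + 12.7765*o^3 + 20.0938*o^2 + 19.8406*o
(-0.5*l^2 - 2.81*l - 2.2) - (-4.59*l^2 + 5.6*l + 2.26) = 4.09*l^2 - 8.41*l - 4.46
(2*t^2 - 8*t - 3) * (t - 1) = 2*t^3 - 10*t^2 + 5*t + 3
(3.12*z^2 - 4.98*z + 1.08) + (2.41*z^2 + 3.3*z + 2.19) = 5.53*z^2 - 1.68*z + 3.27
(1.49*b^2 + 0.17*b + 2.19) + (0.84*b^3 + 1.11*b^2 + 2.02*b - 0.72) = 0.84*b^3 + 2.6*b^2 + 2.19*b + 1.47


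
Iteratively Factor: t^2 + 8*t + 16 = (t + 4)*(t + 4)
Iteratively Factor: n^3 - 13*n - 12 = (n - 4)*(n^2 + 4*n + 3) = (n - 4)*(n + 3)*(n + 1)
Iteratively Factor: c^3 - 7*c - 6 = (c + 2)*(c^2 - 2*c - 3) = (c + 1)*(c + 2)*(c - 3)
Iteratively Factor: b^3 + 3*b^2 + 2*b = (b + 1)*(b^2 + 2*b) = (b + 1)*(b + 2)*(b)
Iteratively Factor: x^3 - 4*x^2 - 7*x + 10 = (x + 2)*(x^2 - 6*x + 5) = (x - 1)*(x + 2)*(x - 5)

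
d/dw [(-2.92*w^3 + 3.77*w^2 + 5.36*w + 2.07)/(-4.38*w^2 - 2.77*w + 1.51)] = (12.7896*w^4 + 16.1768*w^3 - 0.193699999999993*w^2 + 29.5186*w + 13.8275)/(19.1844*w^4 + 24.2652*w^3 - 5.5547*w^2 - 8.3654*w + 2.2801)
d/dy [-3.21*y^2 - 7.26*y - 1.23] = -6.42*y - 7.26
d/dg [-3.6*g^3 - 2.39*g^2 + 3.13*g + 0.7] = -10.8*g^2 - 4.78*g + 3.13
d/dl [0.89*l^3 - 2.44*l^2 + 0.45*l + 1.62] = 2.67*l^2 - 4.88*l + 0.45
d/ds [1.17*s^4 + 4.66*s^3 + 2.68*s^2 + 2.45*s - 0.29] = 4.68*s^3 + 13.98*s^2 + 5.36*s + 2.45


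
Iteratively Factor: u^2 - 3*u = (u)*(u - 3)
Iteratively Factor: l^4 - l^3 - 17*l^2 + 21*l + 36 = (l - 3)*(l^3 + 2*l^2 - 11*l - 12) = (l - 3)*(l + 4)*(l^2 - 2*l - 3) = (l - 3)*(l + 1)*(l + 4)*(l - 3)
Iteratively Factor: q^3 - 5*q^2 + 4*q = (q - 1)*(q^2 - 4*q) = (q - 4)*(q - 1)*(q)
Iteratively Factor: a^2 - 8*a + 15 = (a - 5)*(a - 3)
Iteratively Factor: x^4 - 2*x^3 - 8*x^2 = (x - 4)*(x^3 + 2*x^2) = (x - 4)*(x + 2)*(x^2) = x*(x - 4)*(x + 2)*(x)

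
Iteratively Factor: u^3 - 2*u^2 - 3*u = (u + 1)*(u^2 - 3*u) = u*(u + 1)*(u - 3)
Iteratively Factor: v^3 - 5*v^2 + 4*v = (v - 1)*(v^2 - 4*v) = (v - 4)*(v - 1)*(v)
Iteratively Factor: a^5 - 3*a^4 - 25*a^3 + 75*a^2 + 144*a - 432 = (a - 4)*(a^4 + a^3 - 21*a^2 - 9*a + 108) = (a - 4)*(a - 3)*(a^3 + 4*a^2 - 9*a - 36) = (a - 4)*(a - 3)*(a + 4)*(a^2 - 9) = (a - 4)*(a - 3)^2*(a + 4)*(a + 3)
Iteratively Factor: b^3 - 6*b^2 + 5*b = (b - 1)*(b^2 - 5*b) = b*(b - 1)*(b - 5)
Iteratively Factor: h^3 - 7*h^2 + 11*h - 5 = (h - 1)*(h^2 - 6*h + 5) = (h - 5)*(h - 1)*(h - 1)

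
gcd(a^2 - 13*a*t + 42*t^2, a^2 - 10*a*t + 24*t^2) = -a + 6*t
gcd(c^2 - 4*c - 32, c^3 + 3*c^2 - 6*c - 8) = c + 4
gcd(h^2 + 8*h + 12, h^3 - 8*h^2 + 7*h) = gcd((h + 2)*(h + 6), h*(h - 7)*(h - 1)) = 1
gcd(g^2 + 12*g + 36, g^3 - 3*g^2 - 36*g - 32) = 1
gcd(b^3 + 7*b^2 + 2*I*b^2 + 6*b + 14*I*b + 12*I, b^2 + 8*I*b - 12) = b + 2*I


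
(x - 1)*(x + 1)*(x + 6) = x^3 + 6*x^2 - x - 6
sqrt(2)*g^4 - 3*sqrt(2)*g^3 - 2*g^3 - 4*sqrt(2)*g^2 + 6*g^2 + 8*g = g*(g - 4)*(g - sqrt(2))*(sqrt(2)*g + sqrt(2))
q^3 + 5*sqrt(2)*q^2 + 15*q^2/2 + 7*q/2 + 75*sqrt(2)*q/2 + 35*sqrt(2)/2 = (q + 1/2)*(q + 7)*(q + 5*sqrt(2))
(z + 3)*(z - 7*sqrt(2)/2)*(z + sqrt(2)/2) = z^3 - 3*sqrt(2)*z^2 + 3*z^2 - 9*sqrt(2)*z - 7*z/2 - 21/2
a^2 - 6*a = a*(a - 6)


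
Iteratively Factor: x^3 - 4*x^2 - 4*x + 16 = (x - 2)*(x^2 - 2*x - 8) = (x - 4)*(x - 2)*(x + 2)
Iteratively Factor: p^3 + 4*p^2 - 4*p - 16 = (p - 2)*(p^2 + 6*p + 8) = (p - 2)*(p + 4)*(p + 2)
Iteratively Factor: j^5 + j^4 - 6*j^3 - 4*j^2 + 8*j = (j + 2)*(j^4 - j^3 - 4*j^2 + 4*j) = j*(j + 2)*(j^3 - j^2 - 4*j + 4) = j*(j - 2)*(j + 2)*(j^2 + j - 2) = j*(j - 2)*(j + 2)^2*(j - 1)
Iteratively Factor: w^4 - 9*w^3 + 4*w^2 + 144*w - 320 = (w + 4)*(w^3 - 13*w^2 + 56*w - 80) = (w - 4)*(w + 4)*(w^2 - 9*w + 20) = (w - 4)^2*(w + 4)*(w - 5)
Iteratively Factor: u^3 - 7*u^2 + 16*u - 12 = (u - 3)*(u^2 - 4*u + 4) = (u - 3)*(u - 2)*(u - 2)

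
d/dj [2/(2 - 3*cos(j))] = -6*sin(j)/(3*cos(j) - 2)^2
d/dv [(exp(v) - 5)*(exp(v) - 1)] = 2*(exp(v) - 3)*exp(v)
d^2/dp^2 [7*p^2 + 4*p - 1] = 14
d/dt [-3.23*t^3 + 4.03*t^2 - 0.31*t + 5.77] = -9.69*t^2 + 8.06*t - 0.31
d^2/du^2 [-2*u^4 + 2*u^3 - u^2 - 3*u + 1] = -24*u^2 + 12*u - 2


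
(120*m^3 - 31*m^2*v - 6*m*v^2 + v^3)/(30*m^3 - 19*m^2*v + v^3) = (-8*m + v)/(-2*m + v)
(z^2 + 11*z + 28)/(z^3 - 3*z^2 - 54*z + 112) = (z + 4)/(z^2 - 10*z + 16)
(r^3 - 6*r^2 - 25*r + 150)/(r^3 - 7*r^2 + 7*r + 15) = (r^2 - r - 30)/(r^2 - 2*r - 3)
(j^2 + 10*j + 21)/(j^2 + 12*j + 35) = (j + 3)/(j + 5)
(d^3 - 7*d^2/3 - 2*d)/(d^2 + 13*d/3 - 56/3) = d*(3*d^2 - 7*d - 6)/(3*d^2 + 13*d - 56)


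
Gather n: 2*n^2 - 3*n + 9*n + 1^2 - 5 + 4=2*n^2 + 6*n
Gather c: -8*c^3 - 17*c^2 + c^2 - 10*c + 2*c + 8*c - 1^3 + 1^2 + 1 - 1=-8*c^3 - 16*c^2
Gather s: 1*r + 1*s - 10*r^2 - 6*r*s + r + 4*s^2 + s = -10*r^2 + 2*r + 4*s^2 + s*(2 - 6*r)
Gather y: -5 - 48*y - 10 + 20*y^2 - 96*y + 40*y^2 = 60*y^2 - 144*y - 15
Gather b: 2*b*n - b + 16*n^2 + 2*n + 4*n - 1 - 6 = b*(2*n - 1) + 16*n^2 + 6*n - 7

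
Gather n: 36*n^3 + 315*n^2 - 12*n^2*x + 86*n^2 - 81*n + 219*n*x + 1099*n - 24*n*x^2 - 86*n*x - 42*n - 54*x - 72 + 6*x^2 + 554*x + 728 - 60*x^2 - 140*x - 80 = 36*n^3 + n^2*(401 - 12*x) + n*(-24*x^2 + 133*x + 976) - 54*x^2 + 360*x + 576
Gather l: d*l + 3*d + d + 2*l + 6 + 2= 4*d + l*(d + 2) + 8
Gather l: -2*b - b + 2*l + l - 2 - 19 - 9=-3*b + 3*l - 30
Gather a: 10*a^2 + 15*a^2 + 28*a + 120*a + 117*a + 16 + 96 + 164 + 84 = 25*a^2 + 265*a + 360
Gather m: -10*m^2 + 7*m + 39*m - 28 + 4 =-10*m^2 + 46*m - 24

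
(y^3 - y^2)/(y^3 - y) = y/(y + 1)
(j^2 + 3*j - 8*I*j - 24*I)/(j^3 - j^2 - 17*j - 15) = (j - 8*I)/(j^2 - 4*j - 5)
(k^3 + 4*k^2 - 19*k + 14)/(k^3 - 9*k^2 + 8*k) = (k^2 + 5*k - 14)/(k*(k - 8))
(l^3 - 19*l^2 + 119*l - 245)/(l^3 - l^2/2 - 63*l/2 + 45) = 2*(l^2 - 14*l + 49)/(2*l^2 + 9*l - 18)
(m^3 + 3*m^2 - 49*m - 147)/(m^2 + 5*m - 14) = (m^2 - 4*m - 21)/(m - 2)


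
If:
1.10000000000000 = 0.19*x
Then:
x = 5.79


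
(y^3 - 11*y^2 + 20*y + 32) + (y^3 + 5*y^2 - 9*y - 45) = 2*y^3 - 6*y^2 + 11*y - 13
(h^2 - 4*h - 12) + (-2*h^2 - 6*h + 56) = -h^2 - 10*h + 44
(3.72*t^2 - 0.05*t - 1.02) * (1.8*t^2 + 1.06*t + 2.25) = 6.696*t^4 + 3.8532*t^3 + 6.481*t^2 - 1.1937*t - 2.295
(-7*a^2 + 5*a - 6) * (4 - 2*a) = 14*a^3 - 38*a^2 + 32*a - 24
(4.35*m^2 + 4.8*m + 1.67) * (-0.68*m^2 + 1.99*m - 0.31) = -2.958*m^4 + 5.3925*m^3 + 7.0679*m^2 + 1.8353*m - 0.5177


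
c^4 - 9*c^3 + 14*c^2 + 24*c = c*(c - 6)*(c - 4)*(c + 1)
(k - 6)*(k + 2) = k^2 - 4*k - 12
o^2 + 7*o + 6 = (o + 1)*(o + 6)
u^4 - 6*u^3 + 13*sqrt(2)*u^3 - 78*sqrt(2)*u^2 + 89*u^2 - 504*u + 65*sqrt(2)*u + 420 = (u - 5)*(u - 1)*(u + 6*sqrt(2))*(u + 7*sqrt(2))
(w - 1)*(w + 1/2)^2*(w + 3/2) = w^4 + 3*w^3/2 - 3*w^2/4 - 11*w/8 - 3/8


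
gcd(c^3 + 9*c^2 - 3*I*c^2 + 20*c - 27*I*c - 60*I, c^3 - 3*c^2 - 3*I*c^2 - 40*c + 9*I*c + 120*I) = c^2 + c*(5 - 3*I) - 15*I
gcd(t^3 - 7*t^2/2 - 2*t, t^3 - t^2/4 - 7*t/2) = t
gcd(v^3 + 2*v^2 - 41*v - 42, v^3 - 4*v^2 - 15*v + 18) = v - 6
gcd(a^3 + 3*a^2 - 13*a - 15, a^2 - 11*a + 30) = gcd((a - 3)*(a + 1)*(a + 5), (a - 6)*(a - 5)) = 1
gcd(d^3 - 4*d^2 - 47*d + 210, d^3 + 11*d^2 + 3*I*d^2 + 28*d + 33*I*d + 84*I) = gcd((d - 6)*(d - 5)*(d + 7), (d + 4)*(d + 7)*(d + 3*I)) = d + 7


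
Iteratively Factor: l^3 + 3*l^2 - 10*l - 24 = (l - 3)*(l^2 + 6*l + 8) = (l - 3)*(l + 2)*(l + 4)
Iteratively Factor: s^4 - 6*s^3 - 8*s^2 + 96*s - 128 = (s - 2)*(s^3 - 4*s^2 - 16*s + 64) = (s - 4)*(s - 2)*(s^2 - 16) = (s - 4)*(s - 2)*(s + 4)*(s - 4)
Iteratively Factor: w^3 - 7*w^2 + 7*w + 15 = (w + 1)*(w^2 - 8*w + 15) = (w - 5)*(w + 1)*(w - 3)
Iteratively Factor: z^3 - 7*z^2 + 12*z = (z - 3)*(z^2 - 4*z) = (z - 4)*(z - 3)*(z)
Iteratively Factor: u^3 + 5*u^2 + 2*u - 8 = (u + 2)*(u^2 + 3*u - 4) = (u + 2)*(u + 4)*(u - 1)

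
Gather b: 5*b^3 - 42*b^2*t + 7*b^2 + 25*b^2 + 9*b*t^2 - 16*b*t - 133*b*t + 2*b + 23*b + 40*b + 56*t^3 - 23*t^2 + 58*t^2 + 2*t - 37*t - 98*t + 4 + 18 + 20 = 5*b^3 + b^2*(32 - 42*t) + b*(9*t^2 - 149*t + 65) + 56*t^3 + 35*t^2 - 133*t + 42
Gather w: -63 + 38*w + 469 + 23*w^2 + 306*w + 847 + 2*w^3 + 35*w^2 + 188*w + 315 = 2*w^3 + 58*w^2 + 532*w + 1568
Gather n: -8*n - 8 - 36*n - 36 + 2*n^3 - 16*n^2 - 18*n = 2*n^3 - 16*n^2 - 62*n - 44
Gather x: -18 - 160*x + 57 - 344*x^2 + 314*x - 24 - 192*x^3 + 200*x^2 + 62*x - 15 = -192*x^3 - 144*x^2 + 216*x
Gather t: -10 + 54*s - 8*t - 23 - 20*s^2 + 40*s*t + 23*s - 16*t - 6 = -20*s^2 + 77*s + t*(40*s - 24) - 39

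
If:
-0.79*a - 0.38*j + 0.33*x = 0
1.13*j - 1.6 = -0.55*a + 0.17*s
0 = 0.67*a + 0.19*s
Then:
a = 0.817942531256855*x - 1.33362579513051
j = 2.77253783724501 - 0.832038420244513*x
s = 4.70278569861812 - 2.88432366285312*x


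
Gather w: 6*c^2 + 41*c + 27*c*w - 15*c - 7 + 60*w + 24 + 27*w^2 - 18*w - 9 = 6*c^2 + 26*c + 27*w^2 + w*(27*c + 42) + 8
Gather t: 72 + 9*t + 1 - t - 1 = 8*t + 72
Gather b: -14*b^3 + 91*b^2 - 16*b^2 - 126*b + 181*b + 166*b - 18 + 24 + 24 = -14*b^3 + 75*b^2 + 221*b + 30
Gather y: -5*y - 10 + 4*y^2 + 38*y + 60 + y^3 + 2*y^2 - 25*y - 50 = y^3 + 6*y^2 + 8*y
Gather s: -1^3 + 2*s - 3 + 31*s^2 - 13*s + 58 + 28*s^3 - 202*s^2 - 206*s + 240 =28*s^3 - 171*s^2 - 217*s + 294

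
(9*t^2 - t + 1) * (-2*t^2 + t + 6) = -18*t^4 + 11*t^3 + 51*t^2 - 5*t + 6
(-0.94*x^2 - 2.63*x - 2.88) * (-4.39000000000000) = 4.1266*x^2 + 11.5457*x + 12.6432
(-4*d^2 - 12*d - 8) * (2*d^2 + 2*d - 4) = -8*d^4 - 32*d^3 - 24*d^2 + 32*d + 32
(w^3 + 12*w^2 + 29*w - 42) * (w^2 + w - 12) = w^5 + 13*w^4 + 29*w^3 - 157*w^2 - 390*w + 504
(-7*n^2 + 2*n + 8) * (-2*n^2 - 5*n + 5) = 14*n^4 + 31*n^3 - 61*n^2 - 30*n + 40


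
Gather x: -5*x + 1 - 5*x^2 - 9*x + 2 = -5*x^2 - 14*x + 3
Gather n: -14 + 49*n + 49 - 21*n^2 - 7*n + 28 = -21*n^2 + 42*n + 63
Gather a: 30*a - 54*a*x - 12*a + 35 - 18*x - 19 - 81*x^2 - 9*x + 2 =a*(18 - 54*x) - 81*x^2 - 27*x + 18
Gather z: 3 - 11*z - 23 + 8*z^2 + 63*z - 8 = 8*z^2 + 52*z - 28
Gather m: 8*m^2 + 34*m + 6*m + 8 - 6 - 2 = 8*m^2 + 40*m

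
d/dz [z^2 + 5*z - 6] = 2*z + 5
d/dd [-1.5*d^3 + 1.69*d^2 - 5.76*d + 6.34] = -4.5*d^2 + 3.38*d - 5.76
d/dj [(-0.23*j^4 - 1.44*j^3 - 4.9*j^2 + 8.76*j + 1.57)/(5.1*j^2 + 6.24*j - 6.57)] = (-2.346*j^5 - 11.6496*j^4 - 11.9268*j^3 - 46.8696*j^2 + 48.372*j - 67.35)/(26.01*j^4 + 63.648*j^3 - 28.0764*j^2 - 81.9936*j + 43.1649)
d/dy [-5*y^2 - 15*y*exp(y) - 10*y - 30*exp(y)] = -15*y*exp(y) - 10*y - 45*exp(y) - 10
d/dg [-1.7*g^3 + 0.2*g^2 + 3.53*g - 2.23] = -5.1*g^2 + 0.4*g + 3.53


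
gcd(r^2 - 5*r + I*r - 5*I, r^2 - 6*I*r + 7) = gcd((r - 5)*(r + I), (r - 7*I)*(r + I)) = r + I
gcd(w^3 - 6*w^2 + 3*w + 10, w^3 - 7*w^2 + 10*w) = w^2 - 7*w + 10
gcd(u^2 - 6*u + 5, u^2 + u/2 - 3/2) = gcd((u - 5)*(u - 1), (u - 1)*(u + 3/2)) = u - 1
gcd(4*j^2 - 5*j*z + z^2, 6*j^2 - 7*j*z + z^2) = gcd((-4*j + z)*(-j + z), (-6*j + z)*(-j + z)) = -j + z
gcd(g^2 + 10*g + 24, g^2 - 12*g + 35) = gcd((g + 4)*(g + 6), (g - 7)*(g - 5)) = 1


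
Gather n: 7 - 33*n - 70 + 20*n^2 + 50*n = 20*n^2 + 17*n - 63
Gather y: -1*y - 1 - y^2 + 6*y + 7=-y^2 + 5*y + 6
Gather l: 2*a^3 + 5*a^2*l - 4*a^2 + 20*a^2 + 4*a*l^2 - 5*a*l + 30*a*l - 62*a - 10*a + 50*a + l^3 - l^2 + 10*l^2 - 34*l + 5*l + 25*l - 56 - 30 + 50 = 2*a^3 + 16*a^2 - 22*a + l^3 + l^2*(4*a + 9) + l*(5*a^2 + 25*a - 4) - 36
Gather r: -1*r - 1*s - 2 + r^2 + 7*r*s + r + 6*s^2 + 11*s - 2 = r^2 + 7*r*s + 6*s^2 + 10*s - 4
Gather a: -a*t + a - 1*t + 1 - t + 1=a*(1 - t) - 2*t + 2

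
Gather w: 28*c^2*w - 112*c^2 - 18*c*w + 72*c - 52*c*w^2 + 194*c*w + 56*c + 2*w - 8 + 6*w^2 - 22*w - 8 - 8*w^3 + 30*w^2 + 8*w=-112*c^2 + 128*c - 8*w^3 + w^2*(36 - 52*c) + w*(28*c^2 + 176*c - 12) - 16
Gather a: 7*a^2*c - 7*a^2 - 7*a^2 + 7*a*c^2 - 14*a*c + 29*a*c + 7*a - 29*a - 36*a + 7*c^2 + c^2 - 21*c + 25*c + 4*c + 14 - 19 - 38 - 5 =a^2*(7*c - 14) + a*(7*c^2 + 15*c - 58) + 8*c^2 + 8*c - 48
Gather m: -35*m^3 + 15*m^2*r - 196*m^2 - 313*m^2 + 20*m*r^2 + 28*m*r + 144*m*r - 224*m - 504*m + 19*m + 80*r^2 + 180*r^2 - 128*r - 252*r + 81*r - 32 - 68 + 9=-35*m^3 + m^2*(15*r - 509) + m*(20*r^2 + 172*r - 709) + 260*r^2 - 299*r - 91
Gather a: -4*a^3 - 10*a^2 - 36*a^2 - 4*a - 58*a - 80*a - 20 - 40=-4*a^3 - 46*a^2 - 142*a - 60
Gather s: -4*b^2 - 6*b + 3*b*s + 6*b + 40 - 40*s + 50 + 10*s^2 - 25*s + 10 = -4*b^2 + 10*s^2 + s*(3*b - 65) + 100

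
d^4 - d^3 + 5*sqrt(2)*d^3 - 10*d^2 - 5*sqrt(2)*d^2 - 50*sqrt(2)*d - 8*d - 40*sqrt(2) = (d - 4)*(d + 1)*(d + 2)*(d + 5*sqrt(2))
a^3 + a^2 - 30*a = a*(a - 5)*(a + 6)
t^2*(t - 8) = t^3 - 8*t^2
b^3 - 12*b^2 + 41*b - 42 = (b - 7)*(b - 3)*(b - 2)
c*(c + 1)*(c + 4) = c^3 + 5*c^2 + 4*c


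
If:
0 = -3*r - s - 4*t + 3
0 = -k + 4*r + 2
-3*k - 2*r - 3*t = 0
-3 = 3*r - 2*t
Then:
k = -10/37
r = -21/37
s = 78/37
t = 24/37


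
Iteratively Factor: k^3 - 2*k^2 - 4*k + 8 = (k + 2)*(k^2 - 4*k + 4) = (k - 2)*(k + 2)*(k - 2)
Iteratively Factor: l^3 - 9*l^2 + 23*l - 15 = (l - 5)*(l^2 - 4*l + 3) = (l - 5)*(l - 1)*(l - 3)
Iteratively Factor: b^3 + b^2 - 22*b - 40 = (b - 5)*(b^2 + 6*b + 8) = (b - 5)*(b + 4)*(b + 2)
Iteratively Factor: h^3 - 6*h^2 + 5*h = (h)*(h^2 - 6*h + 5) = h*(h - 1)*(h - 5)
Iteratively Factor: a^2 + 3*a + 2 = (a + 1)*(a + 2)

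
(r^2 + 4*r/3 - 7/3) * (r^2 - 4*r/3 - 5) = r^4 - 82*r^2/9 - 32*r/9 + 35/3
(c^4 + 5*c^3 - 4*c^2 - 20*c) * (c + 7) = c^5 + 12*c^4 + 31*c^3 - 48*c^2 - 140*c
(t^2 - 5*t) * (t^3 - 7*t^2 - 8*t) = t^5 - 12*t^4 + 27*t^3 + 40*t^2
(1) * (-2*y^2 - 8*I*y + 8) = -2*y^2 - 8*I*y + 8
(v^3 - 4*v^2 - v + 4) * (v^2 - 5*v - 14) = v^5 - 9*v^4 + 5*v^3 + 65*v^2 - 6*v - 56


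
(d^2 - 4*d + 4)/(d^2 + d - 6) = (d - 2)/(d + 3)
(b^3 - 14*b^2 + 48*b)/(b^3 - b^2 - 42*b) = (-b^2 + 14*b - 48)/(-b^2 + b + 42)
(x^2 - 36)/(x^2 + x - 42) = (x + 6)/(x + 7)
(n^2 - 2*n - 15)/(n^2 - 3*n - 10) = (n + 3)/(n + 2)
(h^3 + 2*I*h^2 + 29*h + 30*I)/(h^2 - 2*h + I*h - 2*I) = (h^2 + I*h + 30)/(h - 2)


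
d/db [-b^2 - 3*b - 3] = -2*b - 3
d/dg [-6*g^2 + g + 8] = 1 - 12*g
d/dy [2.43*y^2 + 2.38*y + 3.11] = 4.86*y + 2.38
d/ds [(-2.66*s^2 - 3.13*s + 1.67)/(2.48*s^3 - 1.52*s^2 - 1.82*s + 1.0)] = (6.5968*s^4 + 15.5248*s^3 - 12.3412*s^2 - 0.243200000000001*s - 0.0905999999999998)/(6.1504*s^6 - 7.5392*s^5 - 6.7168*s^4 + 10.4928*s^3 + 0.2724*s^2 - 3.64*s + 1.0)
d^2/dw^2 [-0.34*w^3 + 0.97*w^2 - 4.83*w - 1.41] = 1.94 - 2.04*w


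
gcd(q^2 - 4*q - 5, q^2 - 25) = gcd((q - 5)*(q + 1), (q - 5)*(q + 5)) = q - 5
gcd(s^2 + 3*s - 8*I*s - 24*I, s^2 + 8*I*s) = 1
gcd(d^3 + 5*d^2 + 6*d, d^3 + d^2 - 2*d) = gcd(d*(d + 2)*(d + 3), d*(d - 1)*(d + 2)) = d^2 + 2*d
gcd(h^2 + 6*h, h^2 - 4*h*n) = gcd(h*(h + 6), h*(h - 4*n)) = h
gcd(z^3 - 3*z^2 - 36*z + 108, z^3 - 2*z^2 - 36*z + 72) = z^2 - 36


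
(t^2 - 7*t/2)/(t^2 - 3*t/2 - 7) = t/(t + 2)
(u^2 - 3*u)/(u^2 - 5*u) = (u - 3)/(u - 5)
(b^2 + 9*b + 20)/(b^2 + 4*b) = (b + 5)/b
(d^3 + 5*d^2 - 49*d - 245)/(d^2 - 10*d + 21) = (d^2 + 12*d + 35)/(d - 3)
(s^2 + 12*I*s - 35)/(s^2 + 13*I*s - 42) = (s + 5*I)/(s + 6*I)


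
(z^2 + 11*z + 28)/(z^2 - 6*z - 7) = (z^2 + 11*z + 28)/(z^2 - 6*z - 7)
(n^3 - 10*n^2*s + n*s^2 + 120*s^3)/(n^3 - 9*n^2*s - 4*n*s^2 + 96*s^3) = (-n + 5*s)/(-n + 4*s)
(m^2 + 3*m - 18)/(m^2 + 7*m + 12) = (m^2 + 3*m - 18)/(m^2 + 7*m + 12)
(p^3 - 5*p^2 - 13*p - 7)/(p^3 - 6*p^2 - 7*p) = (p + 1)/p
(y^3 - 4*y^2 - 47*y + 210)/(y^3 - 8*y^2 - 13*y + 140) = (y^2 + y - 42)/(y^2 - 3*y - 28)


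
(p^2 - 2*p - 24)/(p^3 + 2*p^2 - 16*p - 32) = (p - 6)/(p^2 - 2*p - 8)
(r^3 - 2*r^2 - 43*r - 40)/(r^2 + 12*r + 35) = (r^2 - 7*r - 8)/(r + 7)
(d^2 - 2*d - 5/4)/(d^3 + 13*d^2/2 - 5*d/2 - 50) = (d + 1/2)/(d^2 + 9*d + 20)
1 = 1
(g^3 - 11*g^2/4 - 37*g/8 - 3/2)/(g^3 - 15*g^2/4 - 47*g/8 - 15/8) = (g - 4)/(g - 5)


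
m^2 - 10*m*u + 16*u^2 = (m - 8*u)*(m - 2*u)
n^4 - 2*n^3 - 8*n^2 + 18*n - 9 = (n - 3)*(n - 1)^2*(n + 3)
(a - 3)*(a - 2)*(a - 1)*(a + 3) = a^4 - 3*a^3 - 7*a^2 + 27*a - 18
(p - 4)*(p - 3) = p^2 - 7*p + 12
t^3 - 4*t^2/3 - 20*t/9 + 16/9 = (t - 2)*(t - 2/3)*(t + 4/3)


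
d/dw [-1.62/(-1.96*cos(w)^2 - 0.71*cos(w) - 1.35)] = (6.3504*cos(w) + 1.1502)*sin(w)/(1.96*cos(w)^2 + 0.71*cos(w) + 1.35)^2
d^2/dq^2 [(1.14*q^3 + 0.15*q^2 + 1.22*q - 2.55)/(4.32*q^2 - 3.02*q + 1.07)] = (5.6843418860808e-14*q^5 - 2.8421709430404e-14*q^4 + 59.705616*q^3 - 311.797656*q^2 + 173.605068*q - 14.711714)/(80.621568*q^6 - 169.081344*q^5 + 178.106688*q^4 - 111.301496*q^3 + 44.114388*q^2 - 10.372794*q + 1.225043)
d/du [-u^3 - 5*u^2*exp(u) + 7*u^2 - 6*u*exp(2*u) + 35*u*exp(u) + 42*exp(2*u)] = -5*u^2*exp(u) - 3*u^2 - 12*u*exp(2*u) + 25*u*exp(u) + 14*u + 78*exp(2*u) + 35*exp(u)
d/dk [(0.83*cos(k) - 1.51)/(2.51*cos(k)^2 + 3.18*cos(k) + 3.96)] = (2.0833*cos(k)^2 - 7.5802*cos(k) - 8.0886)*sin(k)/(6.3001*cos(k)^4 + 15.9636*cos(k)^3 + 29.9916*cos(k)^2 + 25.1856*cos(k) + 15.6816)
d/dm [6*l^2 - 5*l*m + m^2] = -5*l + 2*m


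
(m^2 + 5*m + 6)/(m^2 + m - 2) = (m + 3)/(m - 1)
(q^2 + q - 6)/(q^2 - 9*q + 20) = (q^2 + q - 6)/(q^2 - 9*q + 20)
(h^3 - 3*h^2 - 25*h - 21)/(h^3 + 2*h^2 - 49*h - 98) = (h^2 + 4*h + 3)/(h^2 + 9*h + 14)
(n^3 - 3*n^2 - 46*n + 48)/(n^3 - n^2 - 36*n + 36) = (n - 8)/(n - 6)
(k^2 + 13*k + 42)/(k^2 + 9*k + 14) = (k + 6)/(k + 2)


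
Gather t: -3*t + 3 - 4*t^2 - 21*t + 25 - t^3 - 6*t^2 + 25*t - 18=-t^3 - 10*t^2 + t + 10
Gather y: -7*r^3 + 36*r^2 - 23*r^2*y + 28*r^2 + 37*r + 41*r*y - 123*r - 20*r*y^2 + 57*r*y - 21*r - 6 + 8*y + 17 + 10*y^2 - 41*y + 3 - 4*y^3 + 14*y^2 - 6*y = -7*r^3 + 64*r^2 - 107*r - 4*y^3 + y^2*(24 - 20*r) + y*(-23*r^2 + 98*r - 39) + 14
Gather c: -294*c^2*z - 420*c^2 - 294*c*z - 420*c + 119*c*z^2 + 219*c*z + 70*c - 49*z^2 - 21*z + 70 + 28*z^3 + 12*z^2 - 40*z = c^2*(-294*z - 420) + c*(119*z^2 - 75*z - 350) + 28*z^3 - 37*z^2 - 61*z + 70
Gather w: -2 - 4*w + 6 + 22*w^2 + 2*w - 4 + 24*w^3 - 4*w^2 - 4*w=24*w^3 + 18*w^2 - 6*w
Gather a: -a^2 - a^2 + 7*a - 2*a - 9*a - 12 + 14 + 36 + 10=-2*a^2 - 4*a + 48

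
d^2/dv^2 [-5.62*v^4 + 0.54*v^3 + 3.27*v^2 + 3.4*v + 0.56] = -67.44*v^2 + 3.24*v + 6.54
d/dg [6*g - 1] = 6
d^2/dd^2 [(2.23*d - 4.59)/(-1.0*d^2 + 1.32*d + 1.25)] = ((2.0*d - 1.32)*(2.23*d - 4.59)*(4.0*d - 2.64) + (13.38*d - 15.0672)*(-1.0*d^2 + 1.32*d + 1.25))/(-1.0*d^2 + 1.32*d + 1.25)^3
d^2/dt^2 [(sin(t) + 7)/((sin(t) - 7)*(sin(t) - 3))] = (-sin(t)^5 - 38*sin(t)^4 + 338*sin(t)^3 - 280*sin(t)^2 - 2457*sin(t) + 1526)/((sin(t) - 7)^3*(sin(t) - 3)^3)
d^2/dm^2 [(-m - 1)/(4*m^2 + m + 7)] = 2*(-(m + 1)*(8*m + 1)^2 + (12*m + 5)*(4*m^2 + m + 7))/(4*m^2 + m + 7)^3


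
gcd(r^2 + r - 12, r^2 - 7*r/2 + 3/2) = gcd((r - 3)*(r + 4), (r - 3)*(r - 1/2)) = r - 3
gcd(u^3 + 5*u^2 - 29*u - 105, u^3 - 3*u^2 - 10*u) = u - 5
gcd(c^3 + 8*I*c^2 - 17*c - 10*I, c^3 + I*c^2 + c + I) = c + I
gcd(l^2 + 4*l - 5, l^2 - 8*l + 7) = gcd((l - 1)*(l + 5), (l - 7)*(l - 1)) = l - 1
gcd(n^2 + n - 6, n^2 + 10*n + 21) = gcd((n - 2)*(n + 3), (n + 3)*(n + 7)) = n + 3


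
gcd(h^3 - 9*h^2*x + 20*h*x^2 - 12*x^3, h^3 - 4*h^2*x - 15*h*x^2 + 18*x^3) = h^2 - 7*h*x + 6*x^2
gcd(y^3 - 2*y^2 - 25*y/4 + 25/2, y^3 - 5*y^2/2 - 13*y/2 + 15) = y^2 + y/2 - 5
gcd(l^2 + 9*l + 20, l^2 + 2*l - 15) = l + 5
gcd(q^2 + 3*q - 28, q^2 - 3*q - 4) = q - 4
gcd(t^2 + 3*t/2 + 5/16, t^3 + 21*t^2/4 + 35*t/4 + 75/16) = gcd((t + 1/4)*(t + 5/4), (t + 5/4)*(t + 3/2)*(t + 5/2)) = t + 5/4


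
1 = 1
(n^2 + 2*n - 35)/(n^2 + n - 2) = (n^2 + 2*n - 35)/(n^2 + n - 2)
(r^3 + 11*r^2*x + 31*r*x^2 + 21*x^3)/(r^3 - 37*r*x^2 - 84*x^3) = (-r^2 - 8*r*x - 7*x^2)/(-r^2 + 3*r*x + 28*x^2)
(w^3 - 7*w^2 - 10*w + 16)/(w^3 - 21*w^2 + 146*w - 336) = (w^2 + w - 2)/(w^2 - 13*w + 42)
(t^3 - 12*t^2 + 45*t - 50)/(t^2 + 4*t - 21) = (t^3 - 12*t^2 + 45*t - 50)/(t^2 + 4*t - 21)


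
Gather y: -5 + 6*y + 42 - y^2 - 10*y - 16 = -y^2 - 4*y + 21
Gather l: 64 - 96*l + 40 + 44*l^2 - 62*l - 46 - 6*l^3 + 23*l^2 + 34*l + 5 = -6*l^3 + 67*l^2 - 124*l + 63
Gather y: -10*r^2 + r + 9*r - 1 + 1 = -10*r^2 + 10*r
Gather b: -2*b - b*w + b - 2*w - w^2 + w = b*(-w - 1) - w^2 - w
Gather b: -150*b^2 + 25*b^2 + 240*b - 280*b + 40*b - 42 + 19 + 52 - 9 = 20 - 125*b^2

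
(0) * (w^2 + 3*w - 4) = 0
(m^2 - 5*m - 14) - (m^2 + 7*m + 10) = -12*m - 24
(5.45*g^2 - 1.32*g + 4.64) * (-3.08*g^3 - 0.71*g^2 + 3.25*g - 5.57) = -16.786*g^5 + 0.1961*g^4 + 4.3585*g^3 - 37.9409*g^2 + 22.4324*g - 25.8448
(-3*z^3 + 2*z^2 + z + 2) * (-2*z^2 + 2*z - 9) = 6*z^5 - 10*z^4 + 29*z^3 - 20*z^2 - 5*z - 18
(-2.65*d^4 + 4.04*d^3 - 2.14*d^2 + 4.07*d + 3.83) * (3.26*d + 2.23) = -8.639*d^5 + 7.2609*d^4 + 2.0328*d^3 + 8.496*d^2 + 21.5619*d + 8.5409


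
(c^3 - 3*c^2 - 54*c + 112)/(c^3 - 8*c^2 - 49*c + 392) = (c - 2)/(c - 7)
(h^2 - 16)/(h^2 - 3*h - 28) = (h - 4)/(h - 7)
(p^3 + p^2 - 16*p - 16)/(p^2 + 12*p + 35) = (p^3 + p^2 - 16*p - 16)/(p^2 + 12*p + 35)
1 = 1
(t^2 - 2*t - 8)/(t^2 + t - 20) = (t + 2)/(t + 5)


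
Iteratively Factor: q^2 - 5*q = (q - 5)*(q)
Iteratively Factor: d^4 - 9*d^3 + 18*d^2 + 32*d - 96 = (d - 4)*(d^3 - 5*d^2 - 2*d + 24) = (d - 4)*(d + 2)*(d^2 - 7*d + 12) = (d - 4)^2*(d + 2)*(d - 3)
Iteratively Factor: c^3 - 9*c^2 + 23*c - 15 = (c - 1)*(c^2 - 8*c + 15) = (c - 3)*(c - 1)*(c - 5)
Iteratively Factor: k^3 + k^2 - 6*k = (k - 2)*(k^2 + 3*k) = (k - 2)*(k + 3)*(k)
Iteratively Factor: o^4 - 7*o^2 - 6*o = (o - 3)*(o^3 + 3*o^2 + 2*o) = (o - 3)*(o + 2)*(o^2 + o) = (o - 3)*(o + 1)*(o + 2)*(o)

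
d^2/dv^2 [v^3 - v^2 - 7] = 6*v - 2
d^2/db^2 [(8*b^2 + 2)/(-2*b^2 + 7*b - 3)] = 4*(-56*b^3 + 60*b^2 + 42*b - 79)/(8*b^6 - 84*b^5 + 330*b^4 - 595*b^3 + 495*b^2 - 189*b + 27)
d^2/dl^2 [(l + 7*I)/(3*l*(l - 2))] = 2*(l^3 + 21*I*l^2 - 42*I*l + 28*I)/(3*l^3*(l^3 - 6*l^2 + 12*l - 8))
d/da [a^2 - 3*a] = 2*a - 3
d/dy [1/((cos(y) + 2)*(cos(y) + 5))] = (2*cos(y) + 7)*sin(y)/((cos(y) + 2)^2*(cos(y) + 5)^2)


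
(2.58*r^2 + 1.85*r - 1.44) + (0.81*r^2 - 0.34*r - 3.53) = 3.39*r^2 + 1.51*r - 4.97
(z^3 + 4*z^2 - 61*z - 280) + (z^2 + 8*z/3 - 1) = z^3 + 5*z^2 - 175*z/3 - 281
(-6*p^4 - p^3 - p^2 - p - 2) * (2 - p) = 6*p^5 - 11*p^4 - p^3 - p^2 - 4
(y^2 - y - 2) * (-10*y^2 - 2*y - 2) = -10*y^4 + 8*y^3 + 20*y^2 + 6*y + 4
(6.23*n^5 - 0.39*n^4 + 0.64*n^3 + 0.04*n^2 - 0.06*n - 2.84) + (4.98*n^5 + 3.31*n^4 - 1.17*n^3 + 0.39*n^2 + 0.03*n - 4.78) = 11.21*n^5 + 2.92*n^4 - 0.53*n^3 + 0.43*n^2 - 0.03*n - 7.62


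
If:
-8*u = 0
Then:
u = 0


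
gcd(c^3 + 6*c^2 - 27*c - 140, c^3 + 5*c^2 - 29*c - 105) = c^2 + 2*c - 35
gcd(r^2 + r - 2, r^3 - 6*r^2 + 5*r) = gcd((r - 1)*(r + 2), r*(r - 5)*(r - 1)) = r - 1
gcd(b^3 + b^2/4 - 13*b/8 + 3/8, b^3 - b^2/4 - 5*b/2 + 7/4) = b - 1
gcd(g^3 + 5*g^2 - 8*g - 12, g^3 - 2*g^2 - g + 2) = g^2 - g - 2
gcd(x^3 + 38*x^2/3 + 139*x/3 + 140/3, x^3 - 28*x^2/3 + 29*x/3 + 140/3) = x + 5/3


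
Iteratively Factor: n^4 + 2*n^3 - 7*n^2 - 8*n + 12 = (n - 1)*(n^3 + 3*n^2 - 4*n - 12) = (n - 1)*(n + 3)*(n^2 - 4) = (n - 1)*(n + 2)*(n + 3)*(n - 2)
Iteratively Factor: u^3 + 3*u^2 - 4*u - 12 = (u + 3)*(u^2 - 4) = (u + 2)*(u + 3)*(u - 2)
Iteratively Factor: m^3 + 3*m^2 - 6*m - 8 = (m + 1)*(m^2 + 2*m - 8) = (m - 2)*(m + 1)*(m + 4)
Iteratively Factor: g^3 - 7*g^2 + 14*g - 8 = (g - 4)*(g^2 - 3*g + 2) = (g - 4)*(g - 2)*(g - 1)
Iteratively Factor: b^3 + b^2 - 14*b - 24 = (b + 2)*(b^2 - b - 12) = (b - 4)*(b + 2)*(b + 3)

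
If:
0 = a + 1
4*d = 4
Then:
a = -1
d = 1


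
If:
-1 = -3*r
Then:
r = 1/3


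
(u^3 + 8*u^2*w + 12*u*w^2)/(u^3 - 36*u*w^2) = (u + 2*w)/(u - 6*w)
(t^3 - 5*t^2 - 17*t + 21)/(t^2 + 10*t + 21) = (t^2 - 8*t + 7)/(t + 7)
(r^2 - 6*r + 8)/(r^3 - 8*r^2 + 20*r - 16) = 1/(r - 2)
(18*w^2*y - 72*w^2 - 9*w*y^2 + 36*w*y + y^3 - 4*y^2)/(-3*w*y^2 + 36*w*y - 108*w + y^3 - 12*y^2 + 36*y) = (-6*w*y + 24*w + y^2 - 4*y)/(y^2 - 12*y + 36)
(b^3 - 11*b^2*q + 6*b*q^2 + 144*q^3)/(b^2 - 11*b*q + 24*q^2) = (-b^2 + 3*b*q + 18*q^2)/(-b + 3*q)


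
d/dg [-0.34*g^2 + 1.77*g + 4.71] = 1.77 - 0.68*g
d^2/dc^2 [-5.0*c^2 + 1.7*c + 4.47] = -10.0000000000000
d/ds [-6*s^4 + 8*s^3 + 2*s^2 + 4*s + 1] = -24*s^3 + 24*s^2 + 4*s + 4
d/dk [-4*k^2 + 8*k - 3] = 8 - 8*k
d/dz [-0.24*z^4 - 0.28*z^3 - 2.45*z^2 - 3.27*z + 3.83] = -0.96*z^3 - 0.84*z^2 - 4.9*z - 3.27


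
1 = 1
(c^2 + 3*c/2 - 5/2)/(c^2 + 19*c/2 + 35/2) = (c - 1)/(c + 7)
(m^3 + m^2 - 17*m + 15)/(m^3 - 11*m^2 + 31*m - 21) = (m + 5)/(m - 7)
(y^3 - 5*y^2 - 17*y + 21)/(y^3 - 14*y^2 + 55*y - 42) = (y + 3)/(y - 6)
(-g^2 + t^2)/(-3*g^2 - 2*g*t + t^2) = (-g + t)/(-3*g + t)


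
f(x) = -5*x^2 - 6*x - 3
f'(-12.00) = 114.00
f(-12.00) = -651.00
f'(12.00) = -126.00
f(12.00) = -795.00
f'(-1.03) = 4.30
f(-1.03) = -2.12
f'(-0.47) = -1.30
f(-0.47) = -1.28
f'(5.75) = -63.50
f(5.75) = -202.81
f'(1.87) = -24.70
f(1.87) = -31.70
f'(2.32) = -29.20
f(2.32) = -43.83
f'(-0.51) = -0.90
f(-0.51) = -1.24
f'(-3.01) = 24.10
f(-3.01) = -30.24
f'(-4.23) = 36.30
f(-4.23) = -67.08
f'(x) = -10*x - 6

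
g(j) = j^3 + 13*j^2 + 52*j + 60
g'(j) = 3*j^2 + 26*j + 52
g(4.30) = 603.48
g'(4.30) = 219.27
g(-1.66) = 4.93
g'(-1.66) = 17.11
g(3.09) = 374.31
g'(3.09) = 160.98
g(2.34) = 265.68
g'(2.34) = 129.27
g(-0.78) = 26.87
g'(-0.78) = 33.55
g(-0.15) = 52.49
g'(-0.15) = 48.17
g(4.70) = 695.39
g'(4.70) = 240.47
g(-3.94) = -4.24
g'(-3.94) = -3.87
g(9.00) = 2310.00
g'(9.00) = 529.00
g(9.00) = 2310.00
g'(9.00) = 529.00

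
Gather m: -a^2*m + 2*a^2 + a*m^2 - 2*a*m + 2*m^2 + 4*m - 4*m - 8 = 2*a^2 + m^2*(a + 2) + m*(-a^2 - 2*a) - 8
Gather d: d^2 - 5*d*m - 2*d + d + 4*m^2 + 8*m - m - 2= d^2 + d*(-5*m - 1) + 4*m^2 + 7*m - 2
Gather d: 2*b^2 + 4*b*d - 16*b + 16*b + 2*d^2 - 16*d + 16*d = 2*b^2 + 4*b*d + 2*d^2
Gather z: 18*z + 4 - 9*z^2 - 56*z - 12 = -9*z^2 - 38*z - 8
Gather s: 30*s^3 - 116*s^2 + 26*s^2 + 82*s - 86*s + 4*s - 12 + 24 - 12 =30*s^3 - 90*s^2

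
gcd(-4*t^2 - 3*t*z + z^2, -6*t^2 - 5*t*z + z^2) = t + z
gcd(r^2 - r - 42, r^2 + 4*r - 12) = r + 6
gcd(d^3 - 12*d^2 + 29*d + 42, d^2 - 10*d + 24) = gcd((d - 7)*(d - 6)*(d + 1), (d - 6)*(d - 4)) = d - 6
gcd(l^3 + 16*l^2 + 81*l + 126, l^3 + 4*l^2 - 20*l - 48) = l + 6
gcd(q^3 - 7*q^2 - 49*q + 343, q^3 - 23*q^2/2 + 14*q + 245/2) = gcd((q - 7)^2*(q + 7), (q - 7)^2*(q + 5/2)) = q^2 - 14*q + 49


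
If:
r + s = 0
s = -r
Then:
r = -s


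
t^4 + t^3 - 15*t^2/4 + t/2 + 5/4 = (t - 1)^2*(t + 1/2)*(t + 5/2)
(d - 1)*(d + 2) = d^2 + d - 2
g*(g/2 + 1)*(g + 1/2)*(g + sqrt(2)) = g^4/2 + sqrt(2)*g^3/2 + 5*g^3/4 + g^2/2 + 5*sqrt(2)*g^2/4 + sqrt(2)*g/2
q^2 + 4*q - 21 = (q - 3)*(q + 7)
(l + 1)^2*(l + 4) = l^3 + 6*l^2 + 9*l + 4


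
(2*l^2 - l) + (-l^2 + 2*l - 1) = l^2 + l - 1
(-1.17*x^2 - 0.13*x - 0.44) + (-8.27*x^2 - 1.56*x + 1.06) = -9.44*x^2 - 1.69*x + 0.62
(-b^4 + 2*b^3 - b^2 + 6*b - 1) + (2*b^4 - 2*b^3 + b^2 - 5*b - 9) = b^4 + b - 10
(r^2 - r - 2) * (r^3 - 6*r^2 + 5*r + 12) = r^5 - 7*r^4 + 9*r^3 + 19*r^2 - 22*r - 24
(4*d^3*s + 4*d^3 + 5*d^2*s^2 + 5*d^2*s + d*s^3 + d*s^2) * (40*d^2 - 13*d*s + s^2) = 160*d^5*s + 160*d^5 + 148*d^4*s^2 + 148*d^4*s - 21*d^3*s^3 - 21*d^3*s^2 - 8*d^2*s^4 - 8*d^2*s^3 + d*s^5 + d*s^4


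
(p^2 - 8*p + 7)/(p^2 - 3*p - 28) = (p - 1)/(p + 4)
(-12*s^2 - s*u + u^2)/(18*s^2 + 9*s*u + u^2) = (-4*s + u)/(6*s + u)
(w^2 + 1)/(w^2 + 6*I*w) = (w^2 + 1)/(w*(w + 6*I))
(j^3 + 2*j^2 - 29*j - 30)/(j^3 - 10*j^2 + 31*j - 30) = (j^2 + 7*j + 6)/(j^2 - 5*j + 6)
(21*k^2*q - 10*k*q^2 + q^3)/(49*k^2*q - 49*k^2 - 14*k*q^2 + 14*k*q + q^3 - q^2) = q*(-3*k + q)/(-7*k*q + 7*k + q^2 - q)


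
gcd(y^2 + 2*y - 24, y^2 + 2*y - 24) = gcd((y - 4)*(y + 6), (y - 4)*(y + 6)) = y^2 + 2*y - 24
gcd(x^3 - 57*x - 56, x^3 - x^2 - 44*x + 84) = x + 7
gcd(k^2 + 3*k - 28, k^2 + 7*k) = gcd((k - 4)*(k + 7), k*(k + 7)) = k + 7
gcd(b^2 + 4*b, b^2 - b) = b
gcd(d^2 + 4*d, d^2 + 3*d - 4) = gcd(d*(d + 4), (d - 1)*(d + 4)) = d + 4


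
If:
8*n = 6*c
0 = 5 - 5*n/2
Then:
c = 8/3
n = 2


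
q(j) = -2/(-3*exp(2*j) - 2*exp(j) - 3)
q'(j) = -2*(6*exp(2*j) + 2*exp(j))/(-3*exp(2*j) - 2*exp(j) - 3)^2 = (-12*exp(j) - 4)*exp(j)/(3*exp(2*j) + 2*exp(j) + 3)^2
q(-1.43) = 0.55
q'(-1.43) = -0.12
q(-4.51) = 0.66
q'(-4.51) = -0.00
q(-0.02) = 0.26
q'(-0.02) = -0.25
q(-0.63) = 0.41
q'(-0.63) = -0.23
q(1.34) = 0.04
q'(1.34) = -0.06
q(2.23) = 0.01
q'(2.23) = -0.01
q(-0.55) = 0.39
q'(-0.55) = -0.24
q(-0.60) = 0.40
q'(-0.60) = -0.23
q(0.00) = 0.25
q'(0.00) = -0.25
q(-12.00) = 0.67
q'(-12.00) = 0.00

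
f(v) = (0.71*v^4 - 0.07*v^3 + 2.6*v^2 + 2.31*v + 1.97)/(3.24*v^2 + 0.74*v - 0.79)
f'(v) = (-6.48*v - 0.74)*(0.71*v^4 - 0.07*v^3 + 2.6*v^2 + 2.31*v + 1.97)/(3.24*v^2 + 0.74*v - 0.79)^2 + (2.84*v^3 - 0.21*v^2 + 5.2*v + 2.31)/(3.24*v^2 + 0.74*v - 0.79) = (4.6008*v^5 + 1.3494*v^4 - 2.3472*v^3 - 5.3945*v^2 - 16.8736*v - 3.2827)/(10.4976*v^4 + 4.7952*v^3 - 4.5716*v^2 - 1.1692*v + 0.6241)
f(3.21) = 3.12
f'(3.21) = 1.24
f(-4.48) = 5.52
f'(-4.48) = -2.04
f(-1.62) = 1.57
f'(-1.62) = -0.52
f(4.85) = 5.81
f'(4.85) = 2.02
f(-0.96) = 1.89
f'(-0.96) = 3.36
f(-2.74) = 2.63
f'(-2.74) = -1.26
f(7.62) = 13.13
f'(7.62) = 3.26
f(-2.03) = 1.87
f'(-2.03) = -0.88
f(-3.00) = 2.98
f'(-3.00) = -1.38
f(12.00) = 31.61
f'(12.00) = 5.18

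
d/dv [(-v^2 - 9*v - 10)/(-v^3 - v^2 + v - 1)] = (-v^4 - 18*v^3 - 40*v^2 - 18*v + 19)/(v^6 + 2*v^5 - v^4 + 3*v^2 - 2*v + 1)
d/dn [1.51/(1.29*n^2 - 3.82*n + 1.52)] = (5.7682 - 3.8958*n)/(1.29*n^2 - 3.82*n + 1.52)^2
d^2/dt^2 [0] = 0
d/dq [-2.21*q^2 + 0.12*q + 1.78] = 0.12 - 4.42*q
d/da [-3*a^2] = -6*a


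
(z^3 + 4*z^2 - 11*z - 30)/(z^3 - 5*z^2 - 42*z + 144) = (z^2 + 7*z + 10)/(z^2 - 2*z - 48)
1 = 1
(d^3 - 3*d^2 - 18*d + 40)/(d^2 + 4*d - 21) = (d^3 - 3*d^2 - 18*d + 40)/(d^2 + 4*d - 21)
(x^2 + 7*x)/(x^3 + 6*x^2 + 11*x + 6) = x*(x + 7)/(x^3 + 6*x^2 + 11*x + 6)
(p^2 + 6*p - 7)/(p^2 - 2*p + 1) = (p + 7)/(p - 1)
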